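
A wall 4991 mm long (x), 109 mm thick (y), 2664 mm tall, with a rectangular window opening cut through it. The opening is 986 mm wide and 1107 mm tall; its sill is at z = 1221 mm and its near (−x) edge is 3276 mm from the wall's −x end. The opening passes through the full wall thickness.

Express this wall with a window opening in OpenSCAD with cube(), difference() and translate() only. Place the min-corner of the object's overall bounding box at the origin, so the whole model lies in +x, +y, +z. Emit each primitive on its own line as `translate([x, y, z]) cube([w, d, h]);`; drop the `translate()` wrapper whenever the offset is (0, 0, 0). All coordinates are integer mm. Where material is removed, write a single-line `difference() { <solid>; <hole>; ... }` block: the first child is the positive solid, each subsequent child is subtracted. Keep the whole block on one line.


difference() { cube([4991, 109, 2664]); translate([3276, 0, 1221]) cube([986, 109, 1107]); }


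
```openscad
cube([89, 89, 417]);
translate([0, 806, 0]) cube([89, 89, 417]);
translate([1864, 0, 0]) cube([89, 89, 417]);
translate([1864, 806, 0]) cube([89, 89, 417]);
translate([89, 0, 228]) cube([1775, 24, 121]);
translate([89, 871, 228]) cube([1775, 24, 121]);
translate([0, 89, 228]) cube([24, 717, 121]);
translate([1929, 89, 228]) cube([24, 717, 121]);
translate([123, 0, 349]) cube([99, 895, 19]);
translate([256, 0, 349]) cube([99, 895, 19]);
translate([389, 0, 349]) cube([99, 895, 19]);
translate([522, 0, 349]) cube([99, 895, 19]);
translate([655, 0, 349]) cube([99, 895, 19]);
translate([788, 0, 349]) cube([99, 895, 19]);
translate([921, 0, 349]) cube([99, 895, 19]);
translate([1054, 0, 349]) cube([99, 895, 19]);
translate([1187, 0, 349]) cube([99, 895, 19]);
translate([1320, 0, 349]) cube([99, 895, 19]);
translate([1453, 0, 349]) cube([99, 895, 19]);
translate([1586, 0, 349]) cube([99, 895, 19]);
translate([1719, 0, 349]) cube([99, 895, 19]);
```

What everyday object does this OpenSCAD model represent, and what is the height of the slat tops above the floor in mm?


A bed frame. The slat-top height is 368 mm.

Four posts, four rails, and a row of slats — a bed frame. Slats sit on the rails at z = 228 + 121 = 349; with slat thickness 19, the top is 368 mm.


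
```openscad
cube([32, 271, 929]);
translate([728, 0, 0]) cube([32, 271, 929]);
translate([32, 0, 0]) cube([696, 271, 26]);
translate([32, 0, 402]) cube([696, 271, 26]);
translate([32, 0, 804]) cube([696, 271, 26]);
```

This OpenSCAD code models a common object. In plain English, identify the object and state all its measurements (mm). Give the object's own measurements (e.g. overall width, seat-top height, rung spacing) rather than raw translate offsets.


An open bookshelf. Two side panels, each 32 mm thick, 271 mm deep and 929 mm tall, stand 760 mm apart (outside-to-outside). Between them sit 3 shelves, each 26 mm thick and 271 mm deep, spanning the full gap between the sides. The bottom shelf rests on the floor (its underside at z = 0) and the clear gap between one shelf's top and the next shelf's underside is 376 mm.


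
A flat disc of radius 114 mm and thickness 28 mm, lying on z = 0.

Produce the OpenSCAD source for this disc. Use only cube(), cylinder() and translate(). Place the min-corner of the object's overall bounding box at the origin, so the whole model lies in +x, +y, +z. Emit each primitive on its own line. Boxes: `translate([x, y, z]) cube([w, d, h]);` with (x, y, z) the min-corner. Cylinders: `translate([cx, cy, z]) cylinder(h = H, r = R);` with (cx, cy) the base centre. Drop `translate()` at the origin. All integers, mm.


translate([114, 114, 0]) cylinder(h = 28, r = 114);


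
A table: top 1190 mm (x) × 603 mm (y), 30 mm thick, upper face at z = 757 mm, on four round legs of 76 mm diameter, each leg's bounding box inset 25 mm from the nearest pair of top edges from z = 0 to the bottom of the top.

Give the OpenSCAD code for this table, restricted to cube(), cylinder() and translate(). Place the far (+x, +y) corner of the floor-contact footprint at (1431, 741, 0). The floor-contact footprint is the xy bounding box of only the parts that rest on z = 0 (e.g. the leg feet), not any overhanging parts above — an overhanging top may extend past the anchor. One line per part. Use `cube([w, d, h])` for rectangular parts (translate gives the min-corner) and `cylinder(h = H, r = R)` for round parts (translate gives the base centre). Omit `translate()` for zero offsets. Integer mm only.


// leg_h = 757 - 30 = 727
translate([266, 163, 727]) cube([1190, 603, 30]);
translate([329, 226, 0]) cylinder(h = 727, r = 38);
translate([1393, 226, 0]) cylinder(h = 727, r = 38);
translate([329, 703, 0]) cylinder(h = 727, r = 38);
translate([1393, 703, 0]) cylinder(h = 727, r = 38);


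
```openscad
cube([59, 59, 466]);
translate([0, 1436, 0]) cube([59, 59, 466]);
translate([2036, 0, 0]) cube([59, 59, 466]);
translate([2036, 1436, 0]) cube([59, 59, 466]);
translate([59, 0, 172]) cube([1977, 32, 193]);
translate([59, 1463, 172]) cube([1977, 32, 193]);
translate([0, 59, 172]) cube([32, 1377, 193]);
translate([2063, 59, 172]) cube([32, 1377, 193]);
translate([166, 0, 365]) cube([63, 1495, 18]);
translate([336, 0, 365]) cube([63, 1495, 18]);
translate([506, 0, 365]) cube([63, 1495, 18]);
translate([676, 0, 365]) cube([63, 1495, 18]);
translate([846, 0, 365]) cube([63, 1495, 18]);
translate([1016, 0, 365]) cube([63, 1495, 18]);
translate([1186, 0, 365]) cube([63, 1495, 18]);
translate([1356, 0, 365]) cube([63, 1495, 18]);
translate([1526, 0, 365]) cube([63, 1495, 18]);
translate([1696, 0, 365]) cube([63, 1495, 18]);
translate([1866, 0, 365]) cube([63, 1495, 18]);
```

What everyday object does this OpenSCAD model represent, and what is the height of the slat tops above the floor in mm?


A bed frame. The slat-top height is 383 mm.

Four posts, four rails, and a row of slats — a bed frame. Slats sit on the rails at z = 172 + 193 = 365; with slat thickness 18, the top is 383 mm.


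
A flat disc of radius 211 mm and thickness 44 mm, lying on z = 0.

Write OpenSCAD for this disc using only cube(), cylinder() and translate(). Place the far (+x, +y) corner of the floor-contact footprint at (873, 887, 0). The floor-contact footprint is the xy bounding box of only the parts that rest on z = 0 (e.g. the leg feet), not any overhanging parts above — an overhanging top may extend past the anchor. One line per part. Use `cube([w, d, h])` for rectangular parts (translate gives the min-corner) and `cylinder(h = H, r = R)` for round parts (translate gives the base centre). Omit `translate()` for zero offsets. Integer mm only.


translate([662, 676, 0]) cylinder(h = 44, r = 211);


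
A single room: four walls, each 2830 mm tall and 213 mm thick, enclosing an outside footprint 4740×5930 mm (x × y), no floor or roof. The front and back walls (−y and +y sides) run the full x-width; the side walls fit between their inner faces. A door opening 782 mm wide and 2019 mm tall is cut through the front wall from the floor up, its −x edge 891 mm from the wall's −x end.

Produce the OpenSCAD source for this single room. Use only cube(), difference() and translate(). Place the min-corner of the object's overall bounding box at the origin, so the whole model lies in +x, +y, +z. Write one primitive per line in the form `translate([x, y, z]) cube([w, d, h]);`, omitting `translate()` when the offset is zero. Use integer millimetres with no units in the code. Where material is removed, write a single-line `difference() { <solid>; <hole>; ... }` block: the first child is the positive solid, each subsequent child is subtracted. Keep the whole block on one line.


difference() { cube([4740, 213, 2830]); translate([891, 0, 0]) cube([782, 213, 2019]); }
translate([0, 5717, 0]) cube([4740, 213, 2830]);
translate([0, 213, 0]) cube([213, 5504, 2830]);
translate([4527, 213, 0]) cube([213, 5504, 2830]);


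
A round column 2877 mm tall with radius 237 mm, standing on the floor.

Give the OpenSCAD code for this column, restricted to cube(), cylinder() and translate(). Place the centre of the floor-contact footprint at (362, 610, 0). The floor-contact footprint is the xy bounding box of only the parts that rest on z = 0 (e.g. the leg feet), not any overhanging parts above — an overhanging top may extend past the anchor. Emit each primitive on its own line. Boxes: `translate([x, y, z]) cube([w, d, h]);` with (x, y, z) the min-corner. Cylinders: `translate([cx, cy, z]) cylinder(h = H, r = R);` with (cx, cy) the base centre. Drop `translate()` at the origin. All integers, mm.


translate([362, 610, 0]) cylinder(h = 2877, r = 237);


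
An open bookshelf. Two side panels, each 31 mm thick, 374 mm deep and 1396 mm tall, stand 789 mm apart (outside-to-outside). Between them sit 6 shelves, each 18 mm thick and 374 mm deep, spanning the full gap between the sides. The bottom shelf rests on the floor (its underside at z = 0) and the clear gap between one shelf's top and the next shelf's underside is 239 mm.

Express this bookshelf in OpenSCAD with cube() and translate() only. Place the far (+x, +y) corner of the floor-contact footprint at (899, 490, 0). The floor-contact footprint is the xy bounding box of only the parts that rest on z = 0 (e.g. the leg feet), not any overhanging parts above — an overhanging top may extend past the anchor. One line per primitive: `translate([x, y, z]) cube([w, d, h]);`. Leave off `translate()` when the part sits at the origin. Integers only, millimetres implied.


translate([110, 116, 0]) cube([31, 374, 1396]);
translate([868, 116, 0]) cube([31, 374, 1396]);
translate([141, 116, 0]) cube([727, 374, 18]);
translate([141, 116, 257]) cube([727, 374, 18]);
translate([141, 116, 514]) cube([727, 374, 18]);
translate([141, 116, 771]) cube([727, 374, 18]);
translate([141, 116, 1028]) cube([727, 374, 18]);
translate([141, 116, 1285]) cube([727, 374, 18]);


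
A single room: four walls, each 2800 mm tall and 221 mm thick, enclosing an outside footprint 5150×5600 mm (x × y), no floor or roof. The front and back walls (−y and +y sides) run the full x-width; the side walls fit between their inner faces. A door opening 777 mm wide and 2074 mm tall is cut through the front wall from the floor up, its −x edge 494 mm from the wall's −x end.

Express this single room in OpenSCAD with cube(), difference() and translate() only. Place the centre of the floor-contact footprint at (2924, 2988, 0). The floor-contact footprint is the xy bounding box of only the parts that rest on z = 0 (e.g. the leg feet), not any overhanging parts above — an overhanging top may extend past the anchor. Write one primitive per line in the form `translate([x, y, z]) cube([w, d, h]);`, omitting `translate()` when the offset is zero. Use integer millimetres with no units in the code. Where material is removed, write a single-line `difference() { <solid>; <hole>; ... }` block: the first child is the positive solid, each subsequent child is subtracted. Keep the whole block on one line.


difference() { translate([349, 188, 0]) cube([5150, 221, 2800]); translate([843, 188, 0]) cube([777, 221, 2074]); }
translate([349, 5567, 0]) cube([5150, 221, 2800]);
translate([349, 409, 0]) cube([221, 5158, 2800]);
translate([5278, 409, 0]) cube([221, 5158, 2800]);


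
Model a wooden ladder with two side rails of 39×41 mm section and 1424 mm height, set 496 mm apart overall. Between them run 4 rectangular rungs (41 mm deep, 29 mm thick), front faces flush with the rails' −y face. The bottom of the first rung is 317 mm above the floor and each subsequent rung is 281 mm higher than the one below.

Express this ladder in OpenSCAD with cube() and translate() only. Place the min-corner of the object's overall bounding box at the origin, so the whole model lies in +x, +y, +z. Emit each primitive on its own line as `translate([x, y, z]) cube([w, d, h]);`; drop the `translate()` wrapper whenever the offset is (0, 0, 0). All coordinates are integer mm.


// rung span = 496 - 2*39 = 418
// rung[k] z = 317 + k*281
cube([39, 41, 1424]);
translate([457, 0, 0]) cube([39, 41, 1424]);
translate([39, 0, 317]) cube([418, 41, 29]);
translate([39, 0, 598]) cube([418, 41, 29]);
translate([39, 0, 879]) cube([418, 41, 29]);
translate([39, 0, 1160]) cube([418, 41, 29]);


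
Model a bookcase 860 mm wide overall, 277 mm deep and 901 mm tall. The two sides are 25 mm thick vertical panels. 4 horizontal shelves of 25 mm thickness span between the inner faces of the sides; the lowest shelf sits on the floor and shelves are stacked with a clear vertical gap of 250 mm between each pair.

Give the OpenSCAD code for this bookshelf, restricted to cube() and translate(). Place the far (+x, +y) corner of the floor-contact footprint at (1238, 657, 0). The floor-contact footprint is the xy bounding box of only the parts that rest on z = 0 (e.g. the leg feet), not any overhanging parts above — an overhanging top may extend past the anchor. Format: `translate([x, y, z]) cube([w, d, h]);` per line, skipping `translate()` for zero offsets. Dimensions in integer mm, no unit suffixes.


translate([378, 380, 0]) cube([25, 277, 901]);
translate([1213, 380, 0]) cube([25, 277, 901]);
translate([403, 380, 0]) cube([810, 277, 25]);
translate([403, 380, 275]) cube([810, 277, 25]);
translate([403, 380, 550]) cube([810, 277, 25]);
translate([403, 380, 825]) cube([810, 277, 25]);


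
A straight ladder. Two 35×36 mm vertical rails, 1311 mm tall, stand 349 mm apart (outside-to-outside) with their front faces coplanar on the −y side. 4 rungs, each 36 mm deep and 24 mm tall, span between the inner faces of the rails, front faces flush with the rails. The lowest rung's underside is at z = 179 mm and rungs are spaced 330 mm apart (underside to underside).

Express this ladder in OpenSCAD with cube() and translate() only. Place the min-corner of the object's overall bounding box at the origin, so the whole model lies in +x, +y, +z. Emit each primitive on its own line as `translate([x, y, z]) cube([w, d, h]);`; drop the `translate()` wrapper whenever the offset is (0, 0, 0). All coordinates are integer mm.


cube([35, 36, 1311]);
translate([314, 0, 0]) cube([35, 36, 1311]);
translate([35, 0, 179]) cube([279, 36, 24]);
translate([35, 0, 509]) cube([279, 36, 24]);
translate([35, 0, 839]) cube([279, 36, 24]);
translate([35, 0, 1169]) cube([279, 36, 24]);


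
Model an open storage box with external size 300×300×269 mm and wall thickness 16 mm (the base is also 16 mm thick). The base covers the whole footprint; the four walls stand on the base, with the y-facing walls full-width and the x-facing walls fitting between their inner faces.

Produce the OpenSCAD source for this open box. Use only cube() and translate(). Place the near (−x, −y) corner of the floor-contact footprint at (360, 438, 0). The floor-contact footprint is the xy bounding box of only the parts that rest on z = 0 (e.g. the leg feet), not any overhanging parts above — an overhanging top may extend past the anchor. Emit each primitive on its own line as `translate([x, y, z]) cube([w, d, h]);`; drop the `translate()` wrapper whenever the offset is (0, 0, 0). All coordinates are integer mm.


translate([360, 438, 0]) cube([300, 300, 16]);
translate([360, 438, 16]) cube([300, 16, 253]);
translate([360, 722, 16]) cube([300, 16, 253]);
translate([360, 454, 16]) cube([16, 268, 253]);
translate([644, 454, 16]) cube([16, 268, 253]);


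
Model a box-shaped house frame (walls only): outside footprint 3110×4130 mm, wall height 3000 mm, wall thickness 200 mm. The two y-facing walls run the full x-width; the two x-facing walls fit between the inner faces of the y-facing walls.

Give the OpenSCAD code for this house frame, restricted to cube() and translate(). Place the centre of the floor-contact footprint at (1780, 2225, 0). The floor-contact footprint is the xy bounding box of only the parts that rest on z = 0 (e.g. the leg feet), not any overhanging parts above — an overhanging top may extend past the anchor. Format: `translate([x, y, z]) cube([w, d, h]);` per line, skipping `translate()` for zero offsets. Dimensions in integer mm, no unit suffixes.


translate([225, 160, 0]) cube([3110, 200, 3000]);
translate([225, 4090, 0]) cube([3110, 200, 3000]);
translate([225, 360, 0]) cube([200, 3730, 3000]);
translate([3135, 360, 0]) cube([200, 3730, 3000]);


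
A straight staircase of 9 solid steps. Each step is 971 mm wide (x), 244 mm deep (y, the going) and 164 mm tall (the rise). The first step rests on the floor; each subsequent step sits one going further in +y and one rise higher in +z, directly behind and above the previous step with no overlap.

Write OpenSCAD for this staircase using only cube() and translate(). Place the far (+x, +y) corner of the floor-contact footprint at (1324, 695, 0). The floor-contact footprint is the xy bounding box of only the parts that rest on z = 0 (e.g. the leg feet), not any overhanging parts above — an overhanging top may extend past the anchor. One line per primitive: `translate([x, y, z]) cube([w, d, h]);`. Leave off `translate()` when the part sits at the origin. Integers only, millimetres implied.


translate([353, 451, 0]) cube([971, 244, 164]);
translate([353, 695, 164]) cube([971, 244, 164]);
translate([353, 939, 328]) cube([971, 244, 164]);
translate([353, 1183, 492]) cube([971, 244, 164]);
translate([353, 1427, 656]) cube([971, 244, 164]);
translate([353, 1671, 820]) cube([971, 244, 164]);
translate([353, 1915, 984]) cube([971, 244, 164]);
translate([353, 2159, 1148]) cube([971, 244, 164]);
translate([353, 2403, 1312]) cube([971, 244, 164]);


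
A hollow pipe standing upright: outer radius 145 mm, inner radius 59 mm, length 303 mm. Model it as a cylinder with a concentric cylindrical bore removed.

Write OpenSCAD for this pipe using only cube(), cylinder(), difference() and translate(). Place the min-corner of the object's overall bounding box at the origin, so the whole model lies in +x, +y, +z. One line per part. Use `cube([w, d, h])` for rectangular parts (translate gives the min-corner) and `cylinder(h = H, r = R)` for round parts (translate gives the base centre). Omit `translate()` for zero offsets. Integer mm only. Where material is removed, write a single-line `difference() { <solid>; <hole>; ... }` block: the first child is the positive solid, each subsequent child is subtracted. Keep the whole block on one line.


difference() { translate([145, 145, 0]) cylinder(h = 303, r = 145); translate([145, 145, 0]) cylinder(h = 303, r = 59); }


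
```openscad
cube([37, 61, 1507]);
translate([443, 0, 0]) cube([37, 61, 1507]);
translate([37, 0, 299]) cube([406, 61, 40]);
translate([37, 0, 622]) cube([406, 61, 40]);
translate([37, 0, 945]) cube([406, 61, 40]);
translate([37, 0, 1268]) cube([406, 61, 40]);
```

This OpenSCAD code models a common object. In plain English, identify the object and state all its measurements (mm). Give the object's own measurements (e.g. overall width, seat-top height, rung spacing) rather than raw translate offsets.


A straight ladder. Two 37×61 mm vertical rails, 1507 mm tall, stand 480 mm apart (outside-to-outside) with their front faces coplanar on the −y side. 4 rungs, each 61 mm deep and 40 mm tall, span between the inner faces of the rails, front faces flush with the rails. The lowest rung's underside is at z = 299 mm and rungs are spaced 323 mm apart (underside to underside).


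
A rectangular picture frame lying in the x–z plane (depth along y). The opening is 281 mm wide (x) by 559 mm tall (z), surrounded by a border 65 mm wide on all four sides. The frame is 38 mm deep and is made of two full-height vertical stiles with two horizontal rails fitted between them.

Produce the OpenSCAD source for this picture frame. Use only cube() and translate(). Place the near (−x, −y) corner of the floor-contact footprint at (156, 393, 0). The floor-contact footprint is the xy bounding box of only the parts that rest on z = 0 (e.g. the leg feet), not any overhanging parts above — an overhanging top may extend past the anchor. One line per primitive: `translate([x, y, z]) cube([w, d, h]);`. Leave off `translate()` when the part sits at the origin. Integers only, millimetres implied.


translate([156, 393, 0]) cube([65, 38, 689]);
translate([502, 393, 0]) cube([65, 38, 689]);
translate([221, 393, 0]) cube([281, 38, 65]);
translate([221, 393, 624]) cube([281, 38, 65]);


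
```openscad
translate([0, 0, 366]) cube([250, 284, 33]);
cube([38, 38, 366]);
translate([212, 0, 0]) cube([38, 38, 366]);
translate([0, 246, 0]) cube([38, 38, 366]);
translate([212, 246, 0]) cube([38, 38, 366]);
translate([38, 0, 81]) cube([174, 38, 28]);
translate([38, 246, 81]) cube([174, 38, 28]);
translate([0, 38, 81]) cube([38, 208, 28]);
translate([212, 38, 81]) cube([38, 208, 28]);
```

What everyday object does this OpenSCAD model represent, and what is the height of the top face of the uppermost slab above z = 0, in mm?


A stool. The seat height is 399 mm.

A 250×284×33 slab at z = 366 on four corner posts — a stool. The seat top is 366 + 33 = 399 mm.


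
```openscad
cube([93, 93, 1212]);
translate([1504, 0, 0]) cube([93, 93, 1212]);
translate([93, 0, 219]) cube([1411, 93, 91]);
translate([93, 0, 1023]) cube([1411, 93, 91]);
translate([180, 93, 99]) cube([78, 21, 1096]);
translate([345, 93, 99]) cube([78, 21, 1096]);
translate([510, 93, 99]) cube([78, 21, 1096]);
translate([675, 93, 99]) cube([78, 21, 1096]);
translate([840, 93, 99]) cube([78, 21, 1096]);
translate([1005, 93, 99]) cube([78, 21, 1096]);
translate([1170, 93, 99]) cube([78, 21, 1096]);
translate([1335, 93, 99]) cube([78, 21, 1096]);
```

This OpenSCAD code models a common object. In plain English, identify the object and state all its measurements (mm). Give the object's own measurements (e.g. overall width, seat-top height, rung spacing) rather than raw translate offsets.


A fence section. Two 93×93 mm posts, 1212 mm tall, stand on the floor with a clear span of 1411 mm between their inner faces. Two horizontal rails of 93×91 mm section span the gap between the posts with their undersides at z = 219 mm and z = 1023 mm, flush with the posts' −y face. 8 pickets, each 78 mm wide, 21 mm thick and 1096 mm tall, are fixed to the +y face of the rails with their bottoms at z = 99 mm, spaced across the span with a 87 mm gap after the −x post and between neighbouring pickets, with 91 mm left before the +x post.


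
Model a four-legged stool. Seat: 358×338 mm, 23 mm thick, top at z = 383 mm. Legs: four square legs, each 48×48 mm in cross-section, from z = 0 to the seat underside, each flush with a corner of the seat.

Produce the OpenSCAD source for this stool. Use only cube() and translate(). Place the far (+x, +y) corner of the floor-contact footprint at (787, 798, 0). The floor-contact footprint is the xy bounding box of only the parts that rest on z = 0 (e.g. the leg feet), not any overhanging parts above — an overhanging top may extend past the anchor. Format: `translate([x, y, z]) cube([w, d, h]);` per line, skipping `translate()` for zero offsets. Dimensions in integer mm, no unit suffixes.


translate([429, 460, 360]) cube([358, 338, 23]);
translate([429, 460, 0]) cube([48, 48, 360]);
translate([739, 460, 0]) cube([48, 48, 360]);
translate([429, 750, 0]) cube([48, 48, 360]);
translate([739, 750, 0]) cube([48, 48, 360]);


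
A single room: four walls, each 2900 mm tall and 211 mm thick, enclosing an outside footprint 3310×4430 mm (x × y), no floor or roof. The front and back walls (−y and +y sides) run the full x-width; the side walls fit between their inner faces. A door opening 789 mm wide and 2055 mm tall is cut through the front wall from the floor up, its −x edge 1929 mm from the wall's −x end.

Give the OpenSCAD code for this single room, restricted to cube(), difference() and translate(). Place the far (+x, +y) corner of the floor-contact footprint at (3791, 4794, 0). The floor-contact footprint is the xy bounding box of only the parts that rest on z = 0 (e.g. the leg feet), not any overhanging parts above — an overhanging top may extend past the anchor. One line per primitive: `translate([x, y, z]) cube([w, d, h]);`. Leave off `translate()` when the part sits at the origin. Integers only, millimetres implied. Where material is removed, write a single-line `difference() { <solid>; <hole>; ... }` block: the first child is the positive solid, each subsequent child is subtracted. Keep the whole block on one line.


difference() { translate([481, 364, 0]) cube([3310, 211, 2900]); translate([2410, 364, 0]) cube([789, 211, 2055]); }
translate([481, 4583, 0]) cube([3310, 211, 2900]);
translate([481, 575, 0]) cube([211, 4008, 2900]);
translate([3580, 575, 0]) cube([211, 4008, 2900]);


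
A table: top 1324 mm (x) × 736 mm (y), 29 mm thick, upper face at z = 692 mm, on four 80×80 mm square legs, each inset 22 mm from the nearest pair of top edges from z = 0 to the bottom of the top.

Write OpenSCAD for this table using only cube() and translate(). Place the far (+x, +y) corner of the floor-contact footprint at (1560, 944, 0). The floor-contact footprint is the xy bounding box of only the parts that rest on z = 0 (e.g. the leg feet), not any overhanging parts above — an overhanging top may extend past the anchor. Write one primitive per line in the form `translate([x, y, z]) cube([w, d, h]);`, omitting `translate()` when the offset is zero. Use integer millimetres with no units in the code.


translate([258, 230, 663]) cube([1324, 736, 29]);
translate([280, 252, 0]) cube([80, 80, 663]);
translate([1480, 252, 0]) cube([80, 80, 663]);
translate([280, 864, 0]) cube([80, 80, 663]);
translate([1480, 864, 0]) cube([80, 80, 663]);


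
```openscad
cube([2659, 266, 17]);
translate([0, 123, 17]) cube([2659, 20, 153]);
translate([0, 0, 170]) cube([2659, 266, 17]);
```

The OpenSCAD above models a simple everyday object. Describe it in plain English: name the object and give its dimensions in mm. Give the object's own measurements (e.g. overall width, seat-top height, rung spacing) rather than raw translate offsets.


An I-beam lying along x, 2659 mm long. Overall section height 187 mm. Two flanges 266 mm wide (y) and 17 mm thick, one on the floor and one at the top; a web 20 mm thick runs between them, centred on the flange width.


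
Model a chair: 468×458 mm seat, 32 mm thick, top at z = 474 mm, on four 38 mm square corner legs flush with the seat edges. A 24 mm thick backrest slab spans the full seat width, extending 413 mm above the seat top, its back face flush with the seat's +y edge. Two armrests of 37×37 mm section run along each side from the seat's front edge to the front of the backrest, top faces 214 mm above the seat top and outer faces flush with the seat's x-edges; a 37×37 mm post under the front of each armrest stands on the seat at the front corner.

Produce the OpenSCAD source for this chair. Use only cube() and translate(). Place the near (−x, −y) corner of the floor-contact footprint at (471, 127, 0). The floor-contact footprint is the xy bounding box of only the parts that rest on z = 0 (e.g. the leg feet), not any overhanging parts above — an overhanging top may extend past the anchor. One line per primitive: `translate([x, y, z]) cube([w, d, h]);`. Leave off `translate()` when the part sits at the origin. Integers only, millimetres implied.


// leg_h = 474 - 32 = 442
// arm post h = 214 - 37 = 177
translate([471, 127, 442]) cube([468, 458, 32]);
translate([471, 127, 0]) cube([38, 38, 442]);
translate([901, 127, 0]) cube([38, 38, 442]);
translate([471, 547, 0]) cube([38, 38, 442]);
translate([901, 547, 0]) cube([38, 38, 442]);
translate([471, 561, 474]) cube([468, 24, 413]);
translate([471, 127, 651]) cube([37, 434, 37]);
translate([902, 127, 651]) cube([37, 434, 37]);
translate([471, 127, 474]) cube([37, 37, 177]);
translate([902, 127, 474]) cube([37, 37, 177]);


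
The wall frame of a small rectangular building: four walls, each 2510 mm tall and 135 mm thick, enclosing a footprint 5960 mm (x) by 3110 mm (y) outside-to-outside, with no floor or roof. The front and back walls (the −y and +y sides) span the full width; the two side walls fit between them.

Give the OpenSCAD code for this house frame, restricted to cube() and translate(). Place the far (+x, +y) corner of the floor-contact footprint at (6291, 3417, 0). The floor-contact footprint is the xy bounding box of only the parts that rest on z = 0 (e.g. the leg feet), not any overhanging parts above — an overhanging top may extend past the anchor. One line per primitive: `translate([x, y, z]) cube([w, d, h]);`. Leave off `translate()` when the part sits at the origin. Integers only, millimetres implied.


translate([331, 307, 0]) cube([5960, 135, 2510]);
translate([331, 3282, 0]) cube([5960, 135, 2510]);
translate([331, 442, 0]) cube([135, 2840, 2510]);
translate([6156, 442, 0]) cube([135, 2840, 2510]);


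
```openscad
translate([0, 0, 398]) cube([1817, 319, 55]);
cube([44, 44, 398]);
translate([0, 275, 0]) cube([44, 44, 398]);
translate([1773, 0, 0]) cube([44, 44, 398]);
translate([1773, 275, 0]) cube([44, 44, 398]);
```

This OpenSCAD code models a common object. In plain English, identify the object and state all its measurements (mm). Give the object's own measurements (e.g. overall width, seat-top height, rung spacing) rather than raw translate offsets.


A long wooden bench with a 1817 mm (x) × 319 mm (y) seat, 55 mm thick, its top surface 453 mm above the floor. Four 44 mm square legs at the seat corners, flush with the edges, run from z = 0 to the seat underside.


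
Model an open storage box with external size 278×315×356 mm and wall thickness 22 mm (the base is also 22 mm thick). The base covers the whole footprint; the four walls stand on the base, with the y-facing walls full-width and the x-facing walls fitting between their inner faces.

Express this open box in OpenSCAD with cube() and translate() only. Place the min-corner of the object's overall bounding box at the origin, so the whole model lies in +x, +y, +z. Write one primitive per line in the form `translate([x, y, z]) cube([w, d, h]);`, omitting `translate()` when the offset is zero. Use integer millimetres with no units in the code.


cube([278, 315, 22]);
translate([0, 0, 22]) cube([278, 22, 334]);
translate([0, 293, 22]) cube([278, 22, 334]);
translate([0, 22, 22]) cube([22, 271, 334]);
translate([256, 22, 22]) cube([22, 271, 334]);


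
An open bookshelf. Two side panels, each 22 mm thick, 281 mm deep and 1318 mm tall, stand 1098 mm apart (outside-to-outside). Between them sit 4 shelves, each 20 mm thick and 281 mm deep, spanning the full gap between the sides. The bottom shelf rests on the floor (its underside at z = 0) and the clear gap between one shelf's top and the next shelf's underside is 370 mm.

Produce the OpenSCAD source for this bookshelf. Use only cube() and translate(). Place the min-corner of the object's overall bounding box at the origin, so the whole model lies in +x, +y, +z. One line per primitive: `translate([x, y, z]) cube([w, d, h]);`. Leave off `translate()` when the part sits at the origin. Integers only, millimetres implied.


cube([22, 281, 1318]);
translate([1076, 0, 0]) cube([22, 281, 1318]);
translate([22, 0, 0]) cube([1054, 281, 20]);
translate([22, 0, 390]) cube([1054, 281, 20]);
translate([22, 0, 780]) cube([1054, 281, 20]);
translate([22, 0, 1170]) cube([1054, 281, 20]);


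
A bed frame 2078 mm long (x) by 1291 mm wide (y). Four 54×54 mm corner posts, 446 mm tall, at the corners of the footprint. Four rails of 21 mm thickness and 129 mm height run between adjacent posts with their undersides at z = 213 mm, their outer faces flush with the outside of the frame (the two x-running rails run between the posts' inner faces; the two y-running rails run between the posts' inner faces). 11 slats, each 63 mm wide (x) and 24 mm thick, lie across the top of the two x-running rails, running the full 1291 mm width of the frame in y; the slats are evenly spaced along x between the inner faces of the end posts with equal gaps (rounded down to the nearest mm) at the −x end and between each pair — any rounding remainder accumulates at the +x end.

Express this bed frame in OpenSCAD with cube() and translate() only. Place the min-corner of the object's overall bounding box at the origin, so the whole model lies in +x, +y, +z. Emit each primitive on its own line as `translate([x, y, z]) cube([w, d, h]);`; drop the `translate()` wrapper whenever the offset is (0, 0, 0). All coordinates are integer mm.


cube([54, 54, 446]);
translate([0, 1237, 0]) cube([54, 54, 446]);
translate([2024, 0, 0]) cube([54, 54, 446]);
translate([2024, 1237, 0]) cube([54, 54, 446]);
translate([54, 0, 213]) cube([1970, 21, 129]);
translate([54, 1270, 213]) cube([1970, 21, 129]);
translate([0, 54, 213]) cube([21, 1183, 129]);
translate([2057, 54, 213]) cube([21, 1183, 129]);
translate([160, 0, 342]) cube([63, 1291, 24]);
translate([329, 0, 342]) cube([63, 1291, 24]);
translate([498, 0, 342]) cube([63, 1291, 24]);
translate([667, 0, 342]) cube([63, 1291, 24]);
translate([836, 0, 342]) cube([63, 1291, 24]);
translate([1005, 0, 342]) cube([63, 1291, 24]);
translate([1174, 0, 342]) cube([63, 1291, 24]);
translate([1343, 0, 342]) cube([63, 1291, 24]);
translate([1512, 0, 342]) cube([63, 1291, 24]);
translate([1681, 0, 342]) cube([63, 1291, 24]);
translate([1850, 0, 342]) cube([63, 1291, 24]);


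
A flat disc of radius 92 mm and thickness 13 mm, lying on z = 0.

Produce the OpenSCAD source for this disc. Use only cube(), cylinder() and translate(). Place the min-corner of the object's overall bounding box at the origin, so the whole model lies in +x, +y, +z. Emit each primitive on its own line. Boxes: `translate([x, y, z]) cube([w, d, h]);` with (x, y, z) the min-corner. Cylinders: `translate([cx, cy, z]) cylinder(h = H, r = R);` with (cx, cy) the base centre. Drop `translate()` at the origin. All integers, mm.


translate([92, 92, 0]) cylinder(h = 13, r = 92);


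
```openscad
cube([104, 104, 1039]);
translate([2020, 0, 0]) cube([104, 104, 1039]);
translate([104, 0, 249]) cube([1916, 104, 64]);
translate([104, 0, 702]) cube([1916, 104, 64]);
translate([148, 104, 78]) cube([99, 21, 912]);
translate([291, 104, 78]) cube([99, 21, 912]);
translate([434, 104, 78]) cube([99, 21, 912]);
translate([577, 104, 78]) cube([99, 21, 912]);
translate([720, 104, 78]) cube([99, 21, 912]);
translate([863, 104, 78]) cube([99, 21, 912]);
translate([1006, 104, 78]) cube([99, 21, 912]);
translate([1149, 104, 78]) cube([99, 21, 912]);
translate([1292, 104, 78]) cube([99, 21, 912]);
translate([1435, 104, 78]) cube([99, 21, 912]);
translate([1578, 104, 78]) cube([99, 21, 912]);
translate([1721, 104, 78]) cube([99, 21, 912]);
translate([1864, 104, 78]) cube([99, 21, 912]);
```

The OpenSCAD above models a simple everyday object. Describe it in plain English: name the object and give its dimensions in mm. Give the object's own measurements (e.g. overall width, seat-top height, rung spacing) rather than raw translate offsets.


A fence section. Two 104×104 mm posts, 1039 mm tall, stand on the floor with a clear span of 1916 mm between their inner faces. Two horizontal rails of 104×64 mm section span the gap between the posts with their undersides at z = 249 mm and z = 702 mm, flush with the posts' −y face. 13 pickets, each 99 mm wide, 21 mm thick and 912 mm tall, are fixed to the +y face of the rails with their bottoms at z = 78 mm, spaced across the span with a 44 mm gap after the −x post and between neighbouring pickets, with 57 mm left before the +x post.


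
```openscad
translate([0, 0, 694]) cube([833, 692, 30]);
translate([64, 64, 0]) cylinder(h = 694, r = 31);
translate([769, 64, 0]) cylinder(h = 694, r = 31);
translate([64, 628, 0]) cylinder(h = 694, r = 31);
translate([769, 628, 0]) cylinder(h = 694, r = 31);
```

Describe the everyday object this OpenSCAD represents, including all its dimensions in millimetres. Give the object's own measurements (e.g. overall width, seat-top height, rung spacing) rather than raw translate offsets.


A table: top 833 mm (x) × 692 mm (y), 30 mm thick, upper face at z = 724 mm, on four round legs of 62 mm diameter, each leg's bounding box inset 33 mm from the nearest pair of top edges from z = 0 to the bottom of the top.


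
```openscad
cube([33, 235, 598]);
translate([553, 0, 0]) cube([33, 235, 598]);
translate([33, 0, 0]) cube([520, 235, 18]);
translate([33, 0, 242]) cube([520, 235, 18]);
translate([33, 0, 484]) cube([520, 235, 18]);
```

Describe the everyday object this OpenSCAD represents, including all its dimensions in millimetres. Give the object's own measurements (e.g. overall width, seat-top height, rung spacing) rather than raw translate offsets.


An open bookshelf. Two side panels, each 33 mm thick, 235 mm deep and 598 mm tall, stand 586 mm apart (outside-to-outside). Between them sit 3 shelves, each 18 mm thick and 235 mm deep, spanning the full gap between the sides. The bottom shelf rests on the floor (its underside at z = 0) and the clear gap between one shelf's top and the next shelf's underside is 224 mm.


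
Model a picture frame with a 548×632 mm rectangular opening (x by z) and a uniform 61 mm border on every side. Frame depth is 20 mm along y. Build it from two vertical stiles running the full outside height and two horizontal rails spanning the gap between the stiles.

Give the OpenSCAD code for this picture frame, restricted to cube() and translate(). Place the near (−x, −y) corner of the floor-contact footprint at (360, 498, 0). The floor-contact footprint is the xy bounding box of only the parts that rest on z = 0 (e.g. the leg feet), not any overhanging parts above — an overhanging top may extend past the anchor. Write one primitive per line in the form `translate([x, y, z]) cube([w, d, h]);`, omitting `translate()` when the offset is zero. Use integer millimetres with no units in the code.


translate([360, 498, 0]) cube([61, 20, 754]);
translate([969, 498, 0]) cube([61, 20, 754]);
translate([421, 498, 0]) cube([548, 20, 61]);
translate([421, 498, 693]) cube([548, 20, 61]);


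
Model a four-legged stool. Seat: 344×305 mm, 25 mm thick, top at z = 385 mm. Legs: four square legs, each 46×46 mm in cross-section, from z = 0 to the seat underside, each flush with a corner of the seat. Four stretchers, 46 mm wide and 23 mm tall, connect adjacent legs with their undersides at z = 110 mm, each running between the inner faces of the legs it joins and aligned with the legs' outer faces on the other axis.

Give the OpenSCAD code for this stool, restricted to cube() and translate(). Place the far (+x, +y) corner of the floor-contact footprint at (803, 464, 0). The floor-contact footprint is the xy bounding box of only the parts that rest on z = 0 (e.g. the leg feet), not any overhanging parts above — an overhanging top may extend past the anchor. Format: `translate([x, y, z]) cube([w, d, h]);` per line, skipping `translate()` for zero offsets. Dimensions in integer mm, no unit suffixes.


// leg_h = 385 - 25 = 360
// stretcher span = 344 - 2*46 = 252
translate([459, 159, 360]) cube([344, 305, 25]);
translate([459, 159, 0]) cube([46, 46, 360]);
translate([757, 159, 0]) cube([46, 46, 360]);
translate([459, 418, 0]) cube([46, 46, 360]);
translate([757, 418, 0]) cube([46, 46, 360]);
translate([505, 159, 110]) cube([252, 46, 23]);
translate([505, 418, 110]) cube([252, 46, 23]);
translate([459, 205, 110]) cube([46, 213, 23]);
translate([757, 205, 110]) cube([46, 213, 23]);


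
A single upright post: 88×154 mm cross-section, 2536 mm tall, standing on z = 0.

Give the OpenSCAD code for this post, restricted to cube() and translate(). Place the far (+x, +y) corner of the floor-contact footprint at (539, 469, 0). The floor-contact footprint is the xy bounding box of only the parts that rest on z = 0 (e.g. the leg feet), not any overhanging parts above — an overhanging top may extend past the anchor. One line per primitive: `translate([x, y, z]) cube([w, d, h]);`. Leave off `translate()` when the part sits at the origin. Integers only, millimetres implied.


translate([451, 315, 0]) cube([88, 154, 2536]);


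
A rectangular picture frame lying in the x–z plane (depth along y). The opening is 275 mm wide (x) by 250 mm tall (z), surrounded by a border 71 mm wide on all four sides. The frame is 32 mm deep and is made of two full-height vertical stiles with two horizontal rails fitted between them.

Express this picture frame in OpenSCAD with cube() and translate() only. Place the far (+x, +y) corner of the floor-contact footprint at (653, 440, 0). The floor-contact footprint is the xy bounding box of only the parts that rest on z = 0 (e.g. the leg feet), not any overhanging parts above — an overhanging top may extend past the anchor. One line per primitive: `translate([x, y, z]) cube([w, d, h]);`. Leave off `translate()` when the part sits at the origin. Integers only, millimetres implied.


translate([236, 408, 0]) cube([71, 32, 392]);
translate([582, 408, 0]) cube([71, 32, 392]);
translate([307, 408, 0]) cube([275, 32, 71]);
translate([307, 408, 321]) cube([275, 32, 71]);
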